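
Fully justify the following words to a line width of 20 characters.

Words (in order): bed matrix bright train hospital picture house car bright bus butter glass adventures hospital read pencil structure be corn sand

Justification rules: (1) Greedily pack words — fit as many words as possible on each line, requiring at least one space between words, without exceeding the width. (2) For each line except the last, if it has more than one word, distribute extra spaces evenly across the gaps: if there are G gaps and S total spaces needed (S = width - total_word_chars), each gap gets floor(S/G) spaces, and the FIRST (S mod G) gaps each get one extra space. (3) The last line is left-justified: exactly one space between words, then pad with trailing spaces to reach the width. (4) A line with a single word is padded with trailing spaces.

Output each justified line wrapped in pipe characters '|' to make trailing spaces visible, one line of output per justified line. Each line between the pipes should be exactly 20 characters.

Line 1: ['bed', 'matrix', 'bright'] (min_width=17, slack=3)
Line 2: ['train', 'hospital'] (min_width=14, slack=6)
Line 3: ['picture', 'house', 'car'] (min_width=17, slack=3)
Line 4: ['bright', 'bus', 'butter'] (min_width=17, slack=3)
Line 5: ['glass', 'adventures'] (min_width=16, slack=4)
Line 6: ['hospital', 'read', 'pencil'] (min_width=20, slack=0)
Line 7: ['structure', 'be', 'corn'] (min_width=17, slack=3)
Line 8: ['sand'] (min_width=4, slack=16)

Answer: |bed   matrix  bright|
|train       hospital|
|picture   house  car|
|bright   bus  butter|
|glass     adventures|
|hospital read pencil|
|structure   be  corn|
|sand                |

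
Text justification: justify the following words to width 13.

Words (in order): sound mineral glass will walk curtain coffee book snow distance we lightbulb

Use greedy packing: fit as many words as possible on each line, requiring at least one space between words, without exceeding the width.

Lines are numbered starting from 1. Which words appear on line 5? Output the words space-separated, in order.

Line 1: ['sound', 'mineral'] (min_width=13, slack=0)
Line 2: ['glass', 'will'] (min_width=10, slack=3)
Line 3: ['walk', 'curtain'] (min_width=12, slack=1)
Line 4: ['coffee', 'book'] (min_width=11, slack=2)
Line 5: ['snow', 'distance'] (min_width=13, slack=0)
Line 6: ['we', 'lightbulb'] (min_width=12, slack=1)

Answer: snow distance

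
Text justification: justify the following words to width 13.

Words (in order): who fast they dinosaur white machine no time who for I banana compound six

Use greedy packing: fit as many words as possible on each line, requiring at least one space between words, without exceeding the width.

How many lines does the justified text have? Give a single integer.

Answer: 6

Derivation:
Line 1: ['who', 'fast', 'they'] (min_width=13, slack=0)
Line 2: ['dinosaur'] (min_width=8, slack=5)
Line 3: ['white', 'machine'] (min_width=13, slack=0)
Line 4: ['no', 'time', 'who'] (min_width=11, slack=2)
Line 5: ['for', 'I', 'banana'] (min_width=12, slack=1)
Line 6: ['compound', 'six'] (min_width=12, slack=1)
Total lines: 6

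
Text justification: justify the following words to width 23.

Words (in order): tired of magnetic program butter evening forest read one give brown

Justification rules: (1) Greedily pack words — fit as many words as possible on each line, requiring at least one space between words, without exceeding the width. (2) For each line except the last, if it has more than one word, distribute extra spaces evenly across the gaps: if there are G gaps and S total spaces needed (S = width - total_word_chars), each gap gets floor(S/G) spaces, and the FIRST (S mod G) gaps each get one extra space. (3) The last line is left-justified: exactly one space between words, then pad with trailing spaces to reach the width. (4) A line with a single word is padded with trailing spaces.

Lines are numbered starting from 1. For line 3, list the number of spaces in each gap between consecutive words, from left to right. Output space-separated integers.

Answer: 2 2 2

Derivation:
Line 1: ['tired', 'of', 'magnetic'] (min_width=17, slack=6)
Line 2: ['program', 'butter', 'evening'] (min_width=22, slack=1)
Line 3: ['forest', 'read', 'one', 'give'] (min_width=20, slack=3)
Line 4: ['brown'] (min_width=5, slack=18)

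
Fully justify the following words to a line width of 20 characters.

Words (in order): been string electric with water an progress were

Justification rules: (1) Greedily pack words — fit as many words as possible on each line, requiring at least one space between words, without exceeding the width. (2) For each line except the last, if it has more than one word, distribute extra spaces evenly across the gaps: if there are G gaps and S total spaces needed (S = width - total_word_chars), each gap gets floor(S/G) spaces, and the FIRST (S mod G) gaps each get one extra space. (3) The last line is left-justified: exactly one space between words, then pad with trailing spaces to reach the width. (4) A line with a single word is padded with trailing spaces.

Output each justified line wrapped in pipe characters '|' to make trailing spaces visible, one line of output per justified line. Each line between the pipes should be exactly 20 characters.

Line 1: ['been', 'string', 'electric'] (min_width=20, slack=0)
Line 2: ['with', 'water', 'an'] (min_width=13, slack=7)
Line 3: ['progress', 'were'] (min_width=13, slack=7)

Answer: |been string electric|
|with     water    an|
|progress were       |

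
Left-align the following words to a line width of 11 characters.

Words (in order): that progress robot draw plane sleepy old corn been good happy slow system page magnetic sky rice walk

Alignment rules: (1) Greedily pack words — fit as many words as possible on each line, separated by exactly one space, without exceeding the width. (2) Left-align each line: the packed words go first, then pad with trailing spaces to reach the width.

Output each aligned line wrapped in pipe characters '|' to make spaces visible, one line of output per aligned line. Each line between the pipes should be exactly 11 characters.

Line 1: ['that'] (min_width=4, slack=7)
Line 2: ['progress'] (min_width=8, slack=3)
Line 3: ['robot', 'draw'] (min_width=10, slack=1)
Line 4: ['plane'] (min_width=5, slack=6)
Line 5: ['sleepy', 'old'] (min_width=10, slack=1)
Line 6: ['corn', 'been'] (min_width=9, slack=2)
Line 7: ['good', 'happy'] (min_width=10, slack=1)
Line 8: ['slow', 'system'] (min_width=11, slack=0)
Line 9: ['page'] (min_width=4, slack=7)
Line 10: ['magnetic'] (min_width=8, slack=3)
Line 11: ['sky', 'rice'] (min_width=8, slack=3)
Line 12: ['walk'] (min_width=4, slack=7)

Answer: |that       |
|progress   |
|robot draw |
|plane      |
|sleepy old |
|corn been  |
|good happy |
|slow system|
|page       |
|magnetic   |
|sky rice   |
|walk       |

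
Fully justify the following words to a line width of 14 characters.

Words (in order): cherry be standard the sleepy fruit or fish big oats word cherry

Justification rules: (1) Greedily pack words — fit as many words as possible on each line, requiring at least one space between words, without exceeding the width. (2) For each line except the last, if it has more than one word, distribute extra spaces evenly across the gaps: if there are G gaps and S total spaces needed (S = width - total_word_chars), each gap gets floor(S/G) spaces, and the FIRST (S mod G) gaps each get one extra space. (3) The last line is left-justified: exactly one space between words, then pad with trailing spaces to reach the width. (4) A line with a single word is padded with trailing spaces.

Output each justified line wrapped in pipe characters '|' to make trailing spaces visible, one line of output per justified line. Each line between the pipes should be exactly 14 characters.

Answer: |cherry      be|
|standard   the|
|sleepy   fruit|
|or   fish  big|
|oats      word|
|cherry        |

Derivation:
Line 1: ['cherry', 'be'] (min_width=9, slack=5)
Line 2: ['standard', 'the'] (min_width=12, slack=2)
Line 3: ['sleepy', 'fruit'] (min_width=12, slack=2)
Line 4: ['or', 'fish', 'big'] (min_width=11, slack=3)
Line 5: ['oats', 'word'] (min_width=9, slack=5)
Line 6: ['cherry'] (min_width=6, slack=8)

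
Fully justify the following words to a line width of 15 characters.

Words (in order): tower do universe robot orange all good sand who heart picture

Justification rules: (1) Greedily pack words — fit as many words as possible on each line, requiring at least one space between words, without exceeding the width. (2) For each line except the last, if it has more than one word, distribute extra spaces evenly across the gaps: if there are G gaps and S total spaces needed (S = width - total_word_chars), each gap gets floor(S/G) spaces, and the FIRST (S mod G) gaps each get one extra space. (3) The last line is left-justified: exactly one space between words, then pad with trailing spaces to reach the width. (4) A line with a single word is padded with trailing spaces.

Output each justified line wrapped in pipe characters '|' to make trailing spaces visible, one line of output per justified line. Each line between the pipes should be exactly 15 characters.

Line 1: ['tower', 'do'] (min_width=8, slack=7)
Line 2: ['universe', 'robot'] (min_width=14, slack=1)
Line 3: ['orange', 'all', 'good'] (min_width=15, slack=0)
Line 4: ['sand', 'who', 'heart'] (min_width=14, slack=1)
Line 5: ['picture'] (min_width=7, slack=8)

Answer: |tower        do|
|universe  robot|
|orange all good|
|sand  who heart|
|picture        |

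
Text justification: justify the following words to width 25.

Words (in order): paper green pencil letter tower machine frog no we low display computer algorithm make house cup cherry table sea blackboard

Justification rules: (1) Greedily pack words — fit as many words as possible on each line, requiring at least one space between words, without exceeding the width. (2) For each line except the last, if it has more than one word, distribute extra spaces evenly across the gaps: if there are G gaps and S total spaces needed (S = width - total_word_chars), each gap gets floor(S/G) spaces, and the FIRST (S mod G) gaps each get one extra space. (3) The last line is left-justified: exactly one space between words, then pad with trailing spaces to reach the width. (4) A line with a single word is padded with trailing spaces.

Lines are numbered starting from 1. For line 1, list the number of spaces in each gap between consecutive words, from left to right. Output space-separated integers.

Answer: 1 1 1

Derivation:
Line 1: ['paper', 'green', 'pencil', 'letter'] (min_width=25, slack=0)
Line 2: ['tower', 'machine', 'frog', 'no', 'we'] (min_width=24, slack=1)
Line 3: ['low', 'display', 'computer'] (min_width=20, slack=5)
Line 4: ['algorithm', 'make', 'house', 'cup'] (min_width=24, slack=1)
Line 5: ['cherry', 'table', 'sea'] (min_width=16, slack=9)
Line 6: ['blackboard'] (min_width=10, slack=15)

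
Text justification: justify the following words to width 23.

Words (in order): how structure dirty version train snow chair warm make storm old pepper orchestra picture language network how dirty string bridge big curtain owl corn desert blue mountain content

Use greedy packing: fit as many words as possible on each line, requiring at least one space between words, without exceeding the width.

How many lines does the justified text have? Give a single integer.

Line 1: ['how', 'structure', 'dirty'] (min_width=19, slack=4)
Line 2: ['version', 'train', 'snow'] (min_width=18, slack=5)
Line 3: ['chair', 'warm', 'make', 'storm'] (min_width=21, slack=2)
Line 4: ['old', 'pepper', 'orchestra'] (min_width=20, slack=3)
Line 5: ['picture', 'language'] (min_width=16, slack=7)
Line 6: ['network', 'how', 'dirty'] (min_width=17, slack=6)
Line 7: ['string', 'bridge', 'big'] (min_width=17, slack=6)
Line 8: ['curtain', 'owl', 'corn', 'desert'] (min_width=23, slack=0)
Line 9: ['blue', 'mountain', 'content'] (min_width=21, slack=2)
Total lines: 9

Answer: 9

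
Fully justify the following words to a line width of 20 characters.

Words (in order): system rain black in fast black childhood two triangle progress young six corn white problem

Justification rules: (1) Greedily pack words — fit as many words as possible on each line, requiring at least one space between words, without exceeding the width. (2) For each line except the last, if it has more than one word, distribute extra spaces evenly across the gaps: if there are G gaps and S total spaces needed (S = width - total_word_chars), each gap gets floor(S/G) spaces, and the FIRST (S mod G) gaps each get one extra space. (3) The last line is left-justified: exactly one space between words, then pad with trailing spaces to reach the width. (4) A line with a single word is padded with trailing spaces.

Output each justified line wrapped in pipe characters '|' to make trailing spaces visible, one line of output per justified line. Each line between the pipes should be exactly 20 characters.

Line 1: ['system', 'rain', 'black', 'in'] (min_width=20, slack=0)
Line 2: ['fast', 'black', 'childhood'] (min_width=20, slack=0)
Line 3: ['two', 'triangle'] (min_width=12, slack=8)
Line 4: ['progress', 'young', 'six'] (min_width=18, slack=2)
Line 5: ['corn', 'white', 'problem'] (min_width=18, slack=2)

Answer: |system rain black in|
|fast black childhood|
|two         triangle|
|progress  young  six|
|corn white problem  |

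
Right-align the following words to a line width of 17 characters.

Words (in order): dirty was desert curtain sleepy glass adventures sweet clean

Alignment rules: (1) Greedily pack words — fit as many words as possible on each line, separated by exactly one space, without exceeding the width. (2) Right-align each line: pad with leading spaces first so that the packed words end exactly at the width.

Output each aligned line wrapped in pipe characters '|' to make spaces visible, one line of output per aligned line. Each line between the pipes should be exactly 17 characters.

Answer: | dirty was desert|
|   curtain sleepy|
| glass adventures|
|      sweet clean|

Derivation:
Line 1: ['dirty', 'was', 'desert'] (min_width=16, slack=1)
Line 2: ['curtain', 'sleepy'] (min_width=14, slack=3)
Line 3: ['glass', 'adventures'] (min_width=16, slack=1)
Line 4: ['sweet', 'clean'] (min_width=11, slack=6)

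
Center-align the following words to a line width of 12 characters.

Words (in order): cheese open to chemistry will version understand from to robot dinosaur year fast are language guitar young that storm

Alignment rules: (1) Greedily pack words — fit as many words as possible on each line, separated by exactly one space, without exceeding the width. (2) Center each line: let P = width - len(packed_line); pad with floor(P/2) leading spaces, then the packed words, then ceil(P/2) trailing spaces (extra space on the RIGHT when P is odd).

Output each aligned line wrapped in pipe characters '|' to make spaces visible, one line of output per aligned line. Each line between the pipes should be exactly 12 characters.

Answer: |cheese open |
|to chemistry|
|will version|
| understand |
|  from to   |
|   robot    |
|  dinosaur  |
| year fast  |
|are language|
|guitar young|
| that storm |

Derivation:
Line 1: ['cheese', 'open'] (min_width=11, slack=1)
Line 2: ['to', 'chemistry'] (min_width=12, slack=0)
Line 3: ['will', 'version'] (min_width=12, slack=0)
Line 4: ['understand'] (min_width=10, slack=2)
Line 5: ['from', 'to'] (min_width=7, slack=5)
Line 6: ['robot'] (min_width=5, slack=7)
Line 7: ['dinosaur'] (min_width=8, slack=4)
Line 8: ['year', 'fast'] (min_width=9, slack=3)
Line 9: ['are', 'language'] (min_width=12, slack=0)
Line 10: ['guitar', 'young'] (min_width=12, slack=0)
Line 11: ['that', 'storm'] (min_width=10, slack=2)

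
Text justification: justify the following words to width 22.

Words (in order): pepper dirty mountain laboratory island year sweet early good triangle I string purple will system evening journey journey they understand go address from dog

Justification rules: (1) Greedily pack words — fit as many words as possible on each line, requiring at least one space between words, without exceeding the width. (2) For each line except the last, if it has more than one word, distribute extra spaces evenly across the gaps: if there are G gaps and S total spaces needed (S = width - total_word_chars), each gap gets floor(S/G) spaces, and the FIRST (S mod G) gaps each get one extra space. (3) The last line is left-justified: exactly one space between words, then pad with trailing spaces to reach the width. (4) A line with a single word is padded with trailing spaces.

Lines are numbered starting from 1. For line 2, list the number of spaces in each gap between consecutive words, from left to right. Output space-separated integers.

Answer: 1 1

Derivation:
Line 1: ['pepper', 'dirty', 'mountain'] (min_width=21, slack=1)
Line 2: ['laboratory', 'island', 'year'] (min_width=22, slack=0)
Line 3: ['sweet', 'early', 'good'] (min_width=16, slack=6)
Line 4: ['triangle', 'I', 'string'] (min_width=17, slack=5)
Line 5: ['purple', 'will', 'system'] (min_width=18, slack=4)
Line 6: ['evening', 'journey'] (min_width=15, slack=7)
Line 7: ['journey', 'they'] (min_width=12, slack=10)
Line 8: ['understand', 'go', 'address'] (min_width=21, slack=1)
Line 9: ['from', 'dog'] (min_width=8, slack=14)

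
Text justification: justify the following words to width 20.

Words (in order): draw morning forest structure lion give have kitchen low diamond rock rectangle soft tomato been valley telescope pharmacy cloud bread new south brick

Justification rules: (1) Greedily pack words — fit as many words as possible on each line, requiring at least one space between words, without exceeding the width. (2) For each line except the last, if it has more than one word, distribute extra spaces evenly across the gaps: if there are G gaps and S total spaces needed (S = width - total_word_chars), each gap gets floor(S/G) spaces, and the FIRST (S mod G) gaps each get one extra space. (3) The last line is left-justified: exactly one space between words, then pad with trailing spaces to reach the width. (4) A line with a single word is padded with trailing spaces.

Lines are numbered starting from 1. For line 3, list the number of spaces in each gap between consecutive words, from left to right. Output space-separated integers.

Answer: 3 3

Derivation:
Line 1: ['draw', 'morning', 'forest'] (min_width=19, slack=1)
Line 2: ['structure', 'lion', 'give'] (min_width=19, slack=1)
Line 3: ['have', 'kitchen', 'low'] (min_width=16, slack=4)
Line 4: ['diamond', 'rock'] (min_width=12, slack=8)
Line 5: ['rectangle', 'soft'] (min_width=14, slack=6)
Line 6: ['tomato', 'been', 'valley'] (min_width=18, slack=2)
Line 7: ['telescope', 'pharmacy'] (min_width=18, slack=2)
Line 8: ['cloud', 'bread', 'new'] (min_width=15, slack=5)
Line 9: ['south', 'brick'] (min_width=11, slack=9)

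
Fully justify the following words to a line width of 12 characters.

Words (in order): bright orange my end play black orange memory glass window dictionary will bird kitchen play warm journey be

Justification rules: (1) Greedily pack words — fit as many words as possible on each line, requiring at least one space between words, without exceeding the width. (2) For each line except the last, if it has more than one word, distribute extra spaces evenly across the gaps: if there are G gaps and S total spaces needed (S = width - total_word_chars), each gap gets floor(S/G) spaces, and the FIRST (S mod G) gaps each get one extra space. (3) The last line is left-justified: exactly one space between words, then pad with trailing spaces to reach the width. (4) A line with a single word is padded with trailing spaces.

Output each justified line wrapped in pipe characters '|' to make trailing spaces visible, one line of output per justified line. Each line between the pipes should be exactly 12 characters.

Answer: |bright      |
|orange    my|
|end     play|
|black orange|
|memory glass|
|window      |
|dictionary  |
|will    bird|
|kitchen play|
|warm journey|
|be          |

Derivation:
Line 1: ['bright'] (min_width=6, slack=6)
Line 2: ['orange', 'my'] (min_width=9, slack=3)
Line 3: ['end', 'play'] (min_width=8, slack=4)
Line 4: ['black', 'orange'] (min_width=12, slack=0)
Line 5: ['memory', 'glass'] (min_width=12, slack=0)
Line 6: ['window'] (min_width=6, slack=6)
Line 7: ['dictionary'] (min_width=10, slack=2)
Line 8: ['will', 'bird'] (min_width=9, slack=3)
Line 9: ['kitchen', 'play'] (min_width=12, slack=0)
Line 10: ['warm', 'journey'] (min_width=12, slack=0)
Line 11: ['be'] (min_width=2, slack=10)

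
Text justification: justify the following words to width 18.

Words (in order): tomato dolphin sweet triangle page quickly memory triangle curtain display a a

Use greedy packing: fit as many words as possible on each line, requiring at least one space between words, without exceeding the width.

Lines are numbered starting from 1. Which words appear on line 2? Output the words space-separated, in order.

Answer: sweet triangle

Derivation:
Line 1: ['tomato', 'dolphin'] (min_width=14, slack=4)
Line 2: ['sweet', 'triangle'] (min_width=14, slack=4)
Line 3: ['page', 'quickly'] (min_width=12, slack=6)
Line 4: ['memory', 'triangle'] (min_width=15, slack=3)
Line 5: ['curtain', 'display', 'a'] (min_width=17, slack=1)
Line 6: ['a'] (min_width=1, slack=17)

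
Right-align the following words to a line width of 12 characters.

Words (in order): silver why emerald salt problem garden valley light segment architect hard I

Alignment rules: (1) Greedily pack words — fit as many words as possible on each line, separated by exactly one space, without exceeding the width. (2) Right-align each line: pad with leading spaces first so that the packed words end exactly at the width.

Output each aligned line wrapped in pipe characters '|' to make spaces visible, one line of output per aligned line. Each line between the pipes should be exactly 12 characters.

Answer: |  silver why|
|emerald salt|
|     problem|
|      garden|
|valley light|
|     segment|
|   architect|
|      hard I|

Derivation:
Line 1: ['silver', 'why'] (min_width=10, slack=2)
Line 2: ['emerald', 'salt'] (min_width=12, slack=0)
Line 3: ['problem'] (min_width=7, slack=5)
Line 4: ['garden'] (min_width=6, slack=6)
Line 5: ['valley', 'light'] (min_width=12, slack=0)
Line 6: ['segment'] (min_width=7, slack=5)
Line 7: ['architect'] (min_width=9, slack=3)
Line 8: ['hard', 'I'] (min_width=6, slack=6)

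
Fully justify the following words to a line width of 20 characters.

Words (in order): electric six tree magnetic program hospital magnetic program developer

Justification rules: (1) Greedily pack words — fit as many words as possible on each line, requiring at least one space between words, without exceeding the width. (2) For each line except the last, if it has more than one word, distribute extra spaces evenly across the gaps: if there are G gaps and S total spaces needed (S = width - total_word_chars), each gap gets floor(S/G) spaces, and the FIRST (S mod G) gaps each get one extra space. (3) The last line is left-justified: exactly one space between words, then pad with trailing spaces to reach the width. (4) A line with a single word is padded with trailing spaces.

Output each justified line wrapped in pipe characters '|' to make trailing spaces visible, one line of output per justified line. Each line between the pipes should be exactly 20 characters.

Line 1: ['electric', 'six', 'tree'] (min_width=17, slack=3)
Line 2: ['magnetic', 'program'] (min_width=16, slack=4)
Line 3: ['hospital', 'magnetic'] (min_width=17, slack=3)
Line 4: ['program', 'developer'] (min_width=17, slack=3)

Answer: |electric   six  tree|
|magnetic     program|
|hospital    magnetic|
|program developer   |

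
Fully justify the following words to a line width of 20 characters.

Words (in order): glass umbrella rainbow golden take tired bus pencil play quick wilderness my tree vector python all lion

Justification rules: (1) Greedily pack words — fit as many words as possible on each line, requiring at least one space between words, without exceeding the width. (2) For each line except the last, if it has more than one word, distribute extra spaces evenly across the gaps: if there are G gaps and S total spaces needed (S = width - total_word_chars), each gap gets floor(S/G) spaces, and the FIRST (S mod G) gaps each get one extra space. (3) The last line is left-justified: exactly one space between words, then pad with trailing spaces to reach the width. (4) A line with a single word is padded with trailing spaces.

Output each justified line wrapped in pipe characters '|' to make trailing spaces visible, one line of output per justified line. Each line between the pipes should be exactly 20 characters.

Answer: |glass       umbrella|
|rainbow  golden take|
|tired   bus   pencil|
|play           quick|
|wilderness  my  tree|
|vector   python  all|
|lion                |

Derivation:
Line 1: ['glass', 'umbrella'] (min_width=14, slack=6)
Line 2: ['rainbow', 'golden', 'take'] (min_width=19, slack=1)
Line 3: ['tired', 'bus', 'pencil'] (min_width=16, slack=4)
Line 4: ['play', 'quick'] (min_width=10, slack=10)
Line 5: ['wilderness', 'my', 'tree'] (min_width=18, slack=2)
Line 6: ['vector', 'python', 'all'] (min_width=17, slack=3)
Line 7: ['lion'] (min_width=4, slack=16)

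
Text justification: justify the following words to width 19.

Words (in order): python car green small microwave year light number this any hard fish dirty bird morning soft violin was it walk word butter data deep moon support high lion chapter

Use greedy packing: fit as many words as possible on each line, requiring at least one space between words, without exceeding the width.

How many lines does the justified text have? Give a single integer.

Answer: 10

Derivation:
Line 1: ['python', 'car', 'green'] (min_width=16, slack=3)
Line 2: ['small', 'microwave'] (min_width=15, slack=4)
Line 3: ['year', 'light', 'number'] (min_width=17, slack=2)
Line 4: ['this', 'any', 'hard', 'fish'] (min_width=18, slack=1)
Line 5: ['dirty', 'bird', 'morning'] (min_width=18, slack=1)
Line 6: ['soft', 'violin', 'was', 'it'] (min_width=18, slack=1)
Line 7: ['walk', 'word', 'butter'] (min_width=16, slack=3)
Line 8: ['data', 'deep', 'moon'] (min_width=14, slack=5)
Line 9: ['support', 'high', 'lion'] (min_width=17, slack=2)
Line 10: ['chapter'] (min_width=7, slack=12)
Total lines: 10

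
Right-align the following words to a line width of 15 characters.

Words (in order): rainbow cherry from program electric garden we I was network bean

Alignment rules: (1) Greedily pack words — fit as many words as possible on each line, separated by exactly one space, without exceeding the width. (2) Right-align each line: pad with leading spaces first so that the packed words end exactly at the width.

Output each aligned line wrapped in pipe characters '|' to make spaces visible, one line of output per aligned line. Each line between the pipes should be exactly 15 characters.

Answer: | rainbow cherry|
|   from program|
|electric garden|
|       we I was|
|   network bean|

Derivation:
Line 1: ['rainbow', 'cherry'] (min_width=14, slack=1)
Line 2: ['from', 'program'] (min_width=12, slack=3)
Line 3: ['electric', 'garden'] (min_width=15, slack=0)
Line 4: ['we', 'I', 'was'] (min_width=8, slack=7)
Line 5: ['network', 'bean'] (min_width=12, slack=3)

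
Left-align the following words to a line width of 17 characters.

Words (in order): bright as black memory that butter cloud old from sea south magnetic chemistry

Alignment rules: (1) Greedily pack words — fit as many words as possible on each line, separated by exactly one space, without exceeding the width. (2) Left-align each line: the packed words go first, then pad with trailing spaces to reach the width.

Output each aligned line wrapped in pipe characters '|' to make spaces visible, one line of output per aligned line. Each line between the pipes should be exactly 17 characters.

Line 1: ['bright', 'as', 'black'] (min_width=15, slack=2)
Line 2: ['memory', 'that'] (min_width=11, slack=6)
Line 3: ['butter', 'cloud', 'old'] (min_width=16, slack=1)
Line 4: ['from', 'sea', 'south'] (min_width=14, slack=3)
Line 5: ['magnetic'] (min_width=8, slack=9)
Line 6: ['chemistry'] (min_width=9, slack=8)

Answer: |bright as black  |
|memory that      |
|butter cloud old |
|from sea south   |
|magnetic         |
|chemistry        |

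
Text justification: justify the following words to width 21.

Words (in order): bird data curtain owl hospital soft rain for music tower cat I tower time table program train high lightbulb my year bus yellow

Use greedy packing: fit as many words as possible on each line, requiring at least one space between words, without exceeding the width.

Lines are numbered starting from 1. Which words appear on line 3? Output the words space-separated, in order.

Answer: for music tower cat I

Derivation:
Line 1: ['bird', 'data', 'curtain', 'owl'] (min_width=21, slack=0)
Line 2: ['hospital', 'soft', 'rain'] (min_width=18, slack=3)
Line 3: ['for', 'music', 'tower', 'cat', 'I'] (min_width=21, slack=0)
Line 4: ['tower', 'time', 'table'] (min_width=16, slack=5)
Line 5: ['program', 'train', 'high'] (min_width=18, slack=3)
Line 6: ['lightbulb', 'my', 'year', 'bus'] (min_width=21, slack=0)
Line 7: ['yellow'] (min_width=6, slack=15)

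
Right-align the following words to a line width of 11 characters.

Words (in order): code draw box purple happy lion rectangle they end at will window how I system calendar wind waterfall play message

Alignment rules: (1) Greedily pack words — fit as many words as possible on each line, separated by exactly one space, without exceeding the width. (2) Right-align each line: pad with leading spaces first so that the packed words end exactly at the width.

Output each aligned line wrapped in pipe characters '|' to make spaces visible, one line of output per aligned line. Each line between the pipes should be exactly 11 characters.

Answer: |  code draw|
| box purple|
| happy lion|
|  rectangle|
|they end at|
|will window|
|      how I|
|     system|
|   calendar|
|       wind|
|  waterfall|
|       play|
|    message|

Derivation:
Line 1: ['code', 'draw'] (min_width=9, slack=2)
Line 2: ['box', 'purple'] (min_width=10, slack=1)
Line 3: ['happy', 'lion'] (min_width=10, slack=1)
Line 4: ['rectangle'] (min_width=9, slack=2)
Line 5: ['they', 'end', 'at'] (min_width=11, slack=0)
Line 6: ['will', 'window'] (min_width=11, slack=0)
Line 7: ['how', 'I'] (min_width=5, slack=6)
Line 8: ['system'] (min_width=6, slack=5)
Line 9: ['calendar'] (min_width=8, slack=3)
Line 10: ['wind'] (min_width=4, slack=7)
Line 11: ['waterfall'] (min_width=9, slack=2)
Line 12: ['play'] (min_width=4, slack=7)
Line 13: ['message'] (min_width=7, slack=4)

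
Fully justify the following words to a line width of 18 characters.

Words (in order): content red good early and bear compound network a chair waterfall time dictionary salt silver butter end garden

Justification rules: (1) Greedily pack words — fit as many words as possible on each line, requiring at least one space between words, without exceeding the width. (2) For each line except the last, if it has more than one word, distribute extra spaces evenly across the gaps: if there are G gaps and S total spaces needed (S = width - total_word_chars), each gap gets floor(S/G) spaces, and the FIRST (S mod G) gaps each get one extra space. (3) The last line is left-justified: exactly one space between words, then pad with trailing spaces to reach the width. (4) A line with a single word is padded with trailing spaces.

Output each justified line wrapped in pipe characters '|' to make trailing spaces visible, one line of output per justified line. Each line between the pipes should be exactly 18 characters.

Line 1: ['content', 'red', 'good'] (min_width=16, slack=2)
Line 2: ['early', 'and', 'bear'] (min_width=14, slack=4)
Line 3: ['compound', 'network', 'a'] (min_width=18, slack=0)
Line 4: ['chair', 'waterfall'] (min_width=15, slack=3)
Line 5: ['time', 'dictionary'] (min_width=15, slack=3)
Line 6: ['salt', 'silver', 'butter'] (min_width=18, slack=0)
Line 7: ['end', 'garden'] (min_width=10, slack=8)

Answer: |content  red  good|
|early   and   bear|
|compound network a|
|chair    waterfall|
|time    dictionary|
|salt silver butter|
|end garden        |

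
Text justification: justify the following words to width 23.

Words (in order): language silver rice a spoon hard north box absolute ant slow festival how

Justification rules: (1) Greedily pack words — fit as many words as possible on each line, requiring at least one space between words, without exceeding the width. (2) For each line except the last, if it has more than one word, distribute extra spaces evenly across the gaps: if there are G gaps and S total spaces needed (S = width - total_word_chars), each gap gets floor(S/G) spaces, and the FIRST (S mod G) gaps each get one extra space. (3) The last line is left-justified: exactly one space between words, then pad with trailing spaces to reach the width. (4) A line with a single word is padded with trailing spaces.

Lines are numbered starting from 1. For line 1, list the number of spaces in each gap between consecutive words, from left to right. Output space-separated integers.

Line 1: ['language', 'silver', 'rice', 'a'] (min_width=22, slack=1)
Line 2: ['spoon', 'hard', 'north', 'box'] (min_width=20, slack=3)
Line 3: ['absolute', 'ant', 'slow'] (min_width=17, slack=6)
Line 4: ['festival', 'how'] (min_width=12, slack=11)

Answer: 2 1 1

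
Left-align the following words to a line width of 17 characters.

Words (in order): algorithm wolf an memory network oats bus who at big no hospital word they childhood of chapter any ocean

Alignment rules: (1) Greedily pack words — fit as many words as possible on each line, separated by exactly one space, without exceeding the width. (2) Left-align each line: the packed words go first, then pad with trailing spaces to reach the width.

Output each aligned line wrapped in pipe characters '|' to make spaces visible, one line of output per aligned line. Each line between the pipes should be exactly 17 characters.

Answer: |algorithm wolf an|
|memory network   |
|oats bus who at  |
|big no hospital  |
|word they        |
|childhood of     |
|chapter any ocean|

Derivation:
Line 1: ['algorithm', 'wolf', 'an'] (min_width=17, slack=0)
Line 2: ['memory', 'network'] (min_width=14, slack=3)
Line 3: ['oats', 'bus', 'who', 'at'] (min_width=15, slack=2)
Line 4: ['big', 'no', 'hospital'] (min_width=15, slack=2)
Line 5: ['word', 'they'] (min_width=9, slack=8)
Line 6: ['childhood', 'of'] (min_width=12, slack=5)
Line 7: ['chapter', 'any', 'ocean'] (min_width=17, slack=0)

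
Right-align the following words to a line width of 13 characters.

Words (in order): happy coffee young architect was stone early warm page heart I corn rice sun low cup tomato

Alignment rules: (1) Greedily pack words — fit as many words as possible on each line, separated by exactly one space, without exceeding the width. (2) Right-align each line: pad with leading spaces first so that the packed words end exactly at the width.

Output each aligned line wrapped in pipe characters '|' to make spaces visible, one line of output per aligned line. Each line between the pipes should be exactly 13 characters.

Answer: | happy coffee|
|        young|
|architect was|
|  stone early|
|    warm page|
| heart I corn|
| rice sun low|
|   cup tomato|

Derivation:
Line 1: ['happy', 'coffee'] (min_width=12, slack=1)
Line 2: ['young'] (min_width=5, slack=8)
Line 3: ['architect', 'was'] (min_width=13, slack=0)
Line 4: ['stone', 'early'] (min_width=11, slack=2)
Line 5: ['warm', 'page'] (min_width=9, slack=4)
Line 6: ['heart', 'I', 'corn'] (min_width=12, slack=1)
Line 7: ['rice', 'sun', 'low'] (min_width=12, slack=1)
Line 8: ['cup', 'tomato'] (min_width=10, slack=3)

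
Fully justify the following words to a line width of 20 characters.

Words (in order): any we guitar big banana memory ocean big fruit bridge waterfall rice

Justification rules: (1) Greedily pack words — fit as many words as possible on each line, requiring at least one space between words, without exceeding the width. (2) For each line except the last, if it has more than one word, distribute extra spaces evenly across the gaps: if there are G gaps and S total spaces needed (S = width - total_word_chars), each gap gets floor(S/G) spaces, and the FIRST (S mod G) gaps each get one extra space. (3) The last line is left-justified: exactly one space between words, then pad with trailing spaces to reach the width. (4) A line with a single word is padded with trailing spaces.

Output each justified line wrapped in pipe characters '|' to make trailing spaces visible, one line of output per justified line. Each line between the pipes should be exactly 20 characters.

Line 1: ['any', 'we', 'guitar', 'big'] (min_width=17, slack=3)
Line 2: ['banana', 'memory', 'ocean'] (min_width=19, slack=1)
Line 3: ['big', 'fruit', 'bridge'] (min_width=16, slack=4)
Line 4: ['waterfall', 'rice'] (min_width=14, slack=6)

Answer: |any  we  guitar  big|
|banana  memory ocean|
|big   fruit   bridge|
|waterfall rice      |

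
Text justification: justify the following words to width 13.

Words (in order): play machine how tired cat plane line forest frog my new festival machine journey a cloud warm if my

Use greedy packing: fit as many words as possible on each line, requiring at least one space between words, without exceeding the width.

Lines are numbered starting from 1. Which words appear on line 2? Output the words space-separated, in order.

Line 1: ['play', 'machine'] (min_width=12, slack=1)
Line 2: ['how', 'tired', 'cat'] (min_width=13, slack=0)
Line 3: ['plane', 'line'] (min_width=10, slack=3)
Line 4: ['forest', 'frog'] (min_width=11, slack=2)
Line 5: ['my', 'new'] (min_width=6, slack=7)
Line 6: ['festival'] (min_width=8, slack=5)
Line 7: ['machine'] (min_width=7, slack=6)
Line 8: ['journey', 'a'] (min_width=9, slack=4)
Line 9: ['cloud', 'warm', 'if'] (min_width=13, slack=0)
Line 10: ['my'] (min_width=2, slack=11)

Answer: how tired cat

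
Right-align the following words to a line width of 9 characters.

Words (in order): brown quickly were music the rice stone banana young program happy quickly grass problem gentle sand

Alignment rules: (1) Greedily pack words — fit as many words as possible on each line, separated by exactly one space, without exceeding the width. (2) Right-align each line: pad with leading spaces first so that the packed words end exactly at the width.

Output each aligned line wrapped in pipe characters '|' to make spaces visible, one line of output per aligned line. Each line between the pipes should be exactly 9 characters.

Line 1: ['brown'] (min_width=5, slack=4)
Line 2: ['quickly'] (min_width=7, slack=2)
Line 3: ['were'] (min_width=4, slack=5)
Line 4: ['music', 'the'] (min_width=9, slack=0)
Line 5: ['rice'] (min_width=4, slack=5)
Line 6: ['stone'] (min_width=5, slack=4)
Line 7: ['banana'] (min_width=6, slack=3)
Line 8: ['young'] (min_width=5, slack=4)
Line 9: ['program'] (min_width=7, slack=2)
Line 10: ['happy'] (min_width=5, slack=4)
Line 11: ['quickly'] (min_width=7, slack=2)
Line 12: ['grass'] (min_width=5, slack=4)
Line 13: ['problem'] (min_width=7, slack=2)
Line 14: ['gentle'] (min_width=6, slack=3)
Line 15: ['sand'] (min_width=4, slack=5)

Answer: |    brown|
|  quickly|
|     were|
|music the|
|     rice|
|    stone|
|   banana|
|    young|
|  program|
|    happy|
|  quickly|
|    grass|
|  problem|
|   gentle|
|     sand|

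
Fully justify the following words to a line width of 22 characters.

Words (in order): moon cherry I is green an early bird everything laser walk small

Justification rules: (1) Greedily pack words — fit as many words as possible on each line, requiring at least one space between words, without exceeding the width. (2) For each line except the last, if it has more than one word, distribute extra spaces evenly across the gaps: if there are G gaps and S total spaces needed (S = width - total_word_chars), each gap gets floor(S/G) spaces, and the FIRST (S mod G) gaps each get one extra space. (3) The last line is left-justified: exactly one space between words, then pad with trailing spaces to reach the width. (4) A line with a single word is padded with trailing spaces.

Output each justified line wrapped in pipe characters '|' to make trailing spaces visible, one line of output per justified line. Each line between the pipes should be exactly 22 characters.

Answer: |moon cherry I is green|
|an      early     bird|
|everything  laser walk|
|small                 |

Derivation:
Line 1: ['moon', 'cherry', 'I', 'is', 'green'] (min_width=22, slack=0)
Line 2: ['an', 'early', 'bird'] (min_width=13, slack=9)
Line 3: ['everything', 'laser', 'walk'] (min_width=21, slack=1)
Line 4: ['small'] (min_width=5, slack=17)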